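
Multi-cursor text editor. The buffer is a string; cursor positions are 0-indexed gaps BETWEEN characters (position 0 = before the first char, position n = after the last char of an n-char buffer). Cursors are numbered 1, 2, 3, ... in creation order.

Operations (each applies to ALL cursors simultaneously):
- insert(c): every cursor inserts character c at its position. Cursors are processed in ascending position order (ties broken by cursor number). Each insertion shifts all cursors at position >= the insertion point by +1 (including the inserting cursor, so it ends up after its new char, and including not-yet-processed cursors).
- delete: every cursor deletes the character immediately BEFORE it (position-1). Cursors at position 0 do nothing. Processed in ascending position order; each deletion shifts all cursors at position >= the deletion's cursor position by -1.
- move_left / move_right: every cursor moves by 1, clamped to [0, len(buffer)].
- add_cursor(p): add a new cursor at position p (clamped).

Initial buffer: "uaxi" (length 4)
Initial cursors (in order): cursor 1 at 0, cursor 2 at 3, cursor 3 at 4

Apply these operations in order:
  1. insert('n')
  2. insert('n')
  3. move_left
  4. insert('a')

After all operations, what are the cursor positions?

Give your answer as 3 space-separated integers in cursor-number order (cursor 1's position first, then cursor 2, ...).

After op 1 (insert('n')): buffer="nuaxnin" (len 7), cursors c1@1 c2@5 c3@7, authorship 1...2.3
After op 2 (insert('n')): buffer="nnuaxnninn" (len 10), cursors c1@2 c2@7 c3@10, authorship 11...22.33
After op 3 (move_left): buffer="nnuaxnninn" (len 10), cursors c1@1 c2@6 c3@9, authorship 11...22.33
After op 4 (insert('a')): buffer="nanuaxnaninan" (len 13), cursors c1@2 c2@8 c3@12, authorship 111...222.333

Answer: 2 8 12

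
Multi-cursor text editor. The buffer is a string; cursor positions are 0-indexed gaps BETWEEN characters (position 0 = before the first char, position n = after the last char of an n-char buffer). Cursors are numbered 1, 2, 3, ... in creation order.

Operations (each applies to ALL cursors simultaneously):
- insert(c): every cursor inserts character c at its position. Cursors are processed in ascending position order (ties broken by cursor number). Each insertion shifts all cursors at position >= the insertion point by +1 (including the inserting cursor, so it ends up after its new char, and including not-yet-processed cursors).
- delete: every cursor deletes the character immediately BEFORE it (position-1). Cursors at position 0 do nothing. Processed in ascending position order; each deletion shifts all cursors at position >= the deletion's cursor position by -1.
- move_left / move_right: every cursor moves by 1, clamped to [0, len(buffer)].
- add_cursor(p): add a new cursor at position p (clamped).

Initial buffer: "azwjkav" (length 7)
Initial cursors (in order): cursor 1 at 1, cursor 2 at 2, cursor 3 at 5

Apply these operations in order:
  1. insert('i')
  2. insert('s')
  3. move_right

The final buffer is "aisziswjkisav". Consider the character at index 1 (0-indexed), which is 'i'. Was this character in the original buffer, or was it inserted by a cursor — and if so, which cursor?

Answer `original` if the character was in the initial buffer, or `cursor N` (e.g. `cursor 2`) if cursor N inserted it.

Answer: cursor 1

Derivation:
After op 1 (insert('i')): buffer="aiziwjkiav" (len 10), cursors c1@2 c2@4 c3@8, authorship .1.2...3..
After op 2 (insert('s')): buffer="aisziswjkisav" (len 13), cursors c1@3 c2@6 c3@11, authorship .11.22...33..
After op 3 (move_right): buffer="aisziswjkisav" (len 13), cursors c1@4 c2@7 c3@12, authorship .11.22...33..
Authorship (.=original, N=cursor N): . 1 1 . 2 2 . . . 3 3 . .
Index 1: author = 1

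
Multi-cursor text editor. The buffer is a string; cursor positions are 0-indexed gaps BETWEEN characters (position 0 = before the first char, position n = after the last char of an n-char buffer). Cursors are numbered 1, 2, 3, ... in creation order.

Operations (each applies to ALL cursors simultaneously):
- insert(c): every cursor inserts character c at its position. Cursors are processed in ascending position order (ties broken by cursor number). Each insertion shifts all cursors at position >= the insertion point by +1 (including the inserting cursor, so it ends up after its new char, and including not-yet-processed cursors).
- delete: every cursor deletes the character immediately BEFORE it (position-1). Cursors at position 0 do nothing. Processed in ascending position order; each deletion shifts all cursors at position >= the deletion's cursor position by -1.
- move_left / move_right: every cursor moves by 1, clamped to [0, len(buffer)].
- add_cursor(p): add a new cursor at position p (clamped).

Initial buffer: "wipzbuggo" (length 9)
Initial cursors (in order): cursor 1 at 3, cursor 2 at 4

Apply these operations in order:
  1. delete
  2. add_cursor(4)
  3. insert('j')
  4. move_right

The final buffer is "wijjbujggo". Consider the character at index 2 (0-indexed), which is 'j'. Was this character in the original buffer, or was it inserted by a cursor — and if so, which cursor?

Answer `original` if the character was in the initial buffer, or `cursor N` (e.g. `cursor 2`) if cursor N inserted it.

Answer: cursor 1

Derivation:
After op 1 (delete): buffer="wibuggo" (len 7), cursors c1@2 c2@2, authorship .......
After op 2 (add_cursor(4)): buffer="wibuggo" (len 7), cursors c1@2 c2@2 c3@4, authorship .......
After op 3 (insert('j')): buffer="wijjbujggo" (len 10), cursors c1@4 c2@4 c3@7, authorship ..12..3...
After op 4 (move_right): buffer="wijjbujggo" (len 10), cursors c1@5 c2@5 c3@8, authorship ..12..3...
Authorship (.=original, N=cursor N): . . 1 2 . . 3 . . .
Index 2: author = 1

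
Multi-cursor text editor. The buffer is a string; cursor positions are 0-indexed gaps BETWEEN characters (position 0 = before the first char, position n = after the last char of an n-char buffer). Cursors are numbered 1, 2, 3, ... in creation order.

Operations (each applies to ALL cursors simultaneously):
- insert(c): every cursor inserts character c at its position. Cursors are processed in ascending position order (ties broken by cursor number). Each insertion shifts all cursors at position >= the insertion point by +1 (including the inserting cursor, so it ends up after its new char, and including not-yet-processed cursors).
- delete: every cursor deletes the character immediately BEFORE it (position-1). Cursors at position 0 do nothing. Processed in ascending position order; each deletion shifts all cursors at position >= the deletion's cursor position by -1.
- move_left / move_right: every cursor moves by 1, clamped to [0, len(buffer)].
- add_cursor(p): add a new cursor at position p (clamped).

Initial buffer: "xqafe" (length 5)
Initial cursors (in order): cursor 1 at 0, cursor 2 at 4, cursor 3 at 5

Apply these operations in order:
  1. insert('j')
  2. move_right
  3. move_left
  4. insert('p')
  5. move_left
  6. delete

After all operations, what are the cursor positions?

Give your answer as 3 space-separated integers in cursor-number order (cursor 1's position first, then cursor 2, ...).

Answer: 0 5 6

Derivation:
After op 1 (insert('j')): buffer="jxqafjej" (len 8), cursors c1@1 c2@6 c3@8, authorship 1....2.3
After op 2 (move_right): buffer="jxqafjej" (len 8), cursors c1@2 c2@7 c3@8, authorship 1....2.3
After op 3 (move_left): buffer="jxqafjej" (len 8), cursors c1@1 c2@6 c3@7, authorship 1....2.3
After op 4 (insert('p')): buffer="jpxqafjpepj" (len 11), cursors c1@2 c2@8 c3@10, authorship 11....22.33
After op 5 (move_left): buffer="jpxqafjpepj" (len 11), cursors c1@1 c2@7 c3@9, authorship 11....22.33
After op 6 (delete): buffer="pxqafppj" (len 8), cursors c1@0 c2@5 c3@6, authorship 1....233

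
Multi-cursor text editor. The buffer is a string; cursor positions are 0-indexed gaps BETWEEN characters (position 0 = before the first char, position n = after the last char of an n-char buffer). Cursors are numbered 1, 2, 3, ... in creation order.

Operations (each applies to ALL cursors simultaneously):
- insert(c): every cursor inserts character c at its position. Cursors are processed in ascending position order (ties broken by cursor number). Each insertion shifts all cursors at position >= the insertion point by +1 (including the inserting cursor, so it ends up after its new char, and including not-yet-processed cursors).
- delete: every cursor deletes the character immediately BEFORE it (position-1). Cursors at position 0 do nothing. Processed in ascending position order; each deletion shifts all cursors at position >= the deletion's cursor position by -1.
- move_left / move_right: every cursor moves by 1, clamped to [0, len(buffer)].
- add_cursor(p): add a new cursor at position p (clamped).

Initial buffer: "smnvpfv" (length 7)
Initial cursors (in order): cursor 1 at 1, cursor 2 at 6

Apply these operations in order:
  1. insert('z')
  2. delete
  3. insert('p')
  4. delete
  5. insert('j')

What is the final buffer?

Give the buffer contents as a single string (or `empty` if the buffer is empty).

After op 1 (insert('z')): buffer="szmnvpfzv" (len 9), cursors c1@2 c2@8, authorship .1.....2.
After op 2 (delete): buffer="smnvpfv" (len 7), cursors c1@1 c2@6, authorship .......
After op 3 (insert('p')): buffer="spmnvpfpv" (len 9), cursors c1@2 c2@8, authorship .1.....2.
After op 4 (delete): buffer="smnvpfv" (len 7), cursors c1@1 c2@6, authorship .......
After op 5 (insert('j')): buffer="sjmnvpfjv" (len 9), cursors c1@2 c2@8, authorship .1.....2.

Answer: sjmnvpfjv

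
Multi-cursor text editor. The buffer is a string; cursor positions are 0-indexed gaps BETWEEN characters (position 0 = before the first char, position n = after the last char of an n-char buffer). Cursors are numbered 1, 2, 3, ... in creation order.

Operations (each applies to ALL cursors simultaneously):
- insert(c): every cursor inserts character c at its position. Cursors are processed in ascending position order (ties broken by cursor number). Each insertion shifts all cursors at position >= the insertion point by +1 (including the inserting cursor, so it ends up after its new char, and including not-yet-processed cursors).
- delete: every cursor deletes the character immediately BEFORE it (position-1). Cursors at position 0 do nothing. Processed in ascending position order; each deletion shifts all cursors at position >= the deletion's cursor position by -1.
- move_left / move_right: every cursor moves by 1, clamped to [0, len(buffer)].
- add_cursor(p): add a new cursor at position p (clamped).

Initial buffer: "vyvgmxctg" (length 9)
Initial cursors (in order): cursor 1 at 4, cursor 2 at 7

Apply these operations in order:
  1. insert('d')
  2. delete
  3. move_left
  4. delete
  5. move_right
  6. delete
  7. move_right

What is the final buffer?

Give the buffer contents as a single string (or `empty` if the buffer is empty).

Answer: vymtg

Derivation:
After op 1 (insert('d')): buffer="vyvgdmxcdtg" (len 11), cursors c1@5 c2@9, authorship ....1...2..
After op 2 (delete): buffer="vyvgmxctg" (len 9), cursors c1@4 c2@7, authorship .........
After op 3 (move_left): buffer="vyvgmxctg" (len 9), cursors c1@3 c2@6, authorship .........
After op 4 (delete): buffer="vygmctg" (len 7), cursors c1@2 c2@4, authorship .......
After op 5 (move_right): buffer="vygmctg" (len 7), cursors c1@3 c2@5, authorship .......
After op 6 (delete): buffer="vymtg" (len 5), cursors c1@2 c2@3, authorship .....
After op 7 (move_right): buffer="vymtg" (len 5), cursors c1@3 c2@4, authorship .....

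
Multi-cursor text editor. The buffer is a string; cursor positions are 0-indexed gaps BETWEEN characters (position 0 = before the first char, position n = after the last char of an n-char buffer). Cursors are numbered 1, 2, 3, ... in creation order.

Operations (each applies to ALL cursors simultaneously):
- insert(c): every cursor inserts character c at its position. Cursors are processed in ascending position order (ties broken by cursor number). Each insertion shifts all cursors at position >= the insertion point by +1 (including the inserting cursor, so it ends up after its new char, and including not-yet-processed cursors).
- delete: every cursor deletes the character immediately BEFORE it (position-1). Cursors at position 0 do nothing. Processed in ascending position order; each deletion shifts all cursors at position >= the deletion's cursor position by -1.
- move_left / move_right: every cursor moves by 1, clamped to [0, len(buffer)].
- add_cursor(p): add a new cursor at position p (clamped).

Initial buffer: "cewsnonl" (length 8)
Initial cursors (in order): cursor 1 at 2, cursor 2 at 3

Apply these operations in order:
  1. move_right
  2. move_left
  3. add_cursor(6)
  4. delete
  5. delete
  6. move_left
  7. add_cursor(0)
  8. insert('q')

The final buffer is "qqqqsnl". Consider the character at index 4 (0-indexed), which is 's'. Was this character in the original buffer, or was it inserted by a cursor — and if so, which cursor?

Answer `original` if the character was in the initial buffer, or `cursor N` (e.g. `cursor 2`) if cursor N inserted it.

After op 1 (move_right): buffer="cewsnonl" (len 8), cursors c1@3 c2@4, authorship ........
After op 2 (move_left): buffer="cewsnonl" (len 8), cursors c1@2 c2@3, authorship ........
After op 3 (add_cursor(6)): buffer="cewsnonl" (len 8), cursors c1@2 c2@3 c3@6, authorship ........
After op 4 (delete): buffer="csnnl" (len 5), cursors c1@1 c2@1 c3@3, authorship .....
After op 5 (delete): buffer="snl" (len 3), cursors c1@0 c2@0 c3@1, authorship ...
After op 6 (move_left): buffer="snl" (len 3), cursors c1@0 c2@0 c3@0, authorship ...
After op 7 (add_cursor(0)): buffer="snl" (len 3), cursors c1@0 c2@0 c3@0 c4@0, authorship ...
After op 8 (insert('q')): buffer="qqqqsnl" (len 7), cursors c1@4 c2@4 c3@4 c4@4, authorship 1234...
Authorship (.=original, N=cursor N): 1 2 3 4 . . .
Index 4: author = original

Answer: original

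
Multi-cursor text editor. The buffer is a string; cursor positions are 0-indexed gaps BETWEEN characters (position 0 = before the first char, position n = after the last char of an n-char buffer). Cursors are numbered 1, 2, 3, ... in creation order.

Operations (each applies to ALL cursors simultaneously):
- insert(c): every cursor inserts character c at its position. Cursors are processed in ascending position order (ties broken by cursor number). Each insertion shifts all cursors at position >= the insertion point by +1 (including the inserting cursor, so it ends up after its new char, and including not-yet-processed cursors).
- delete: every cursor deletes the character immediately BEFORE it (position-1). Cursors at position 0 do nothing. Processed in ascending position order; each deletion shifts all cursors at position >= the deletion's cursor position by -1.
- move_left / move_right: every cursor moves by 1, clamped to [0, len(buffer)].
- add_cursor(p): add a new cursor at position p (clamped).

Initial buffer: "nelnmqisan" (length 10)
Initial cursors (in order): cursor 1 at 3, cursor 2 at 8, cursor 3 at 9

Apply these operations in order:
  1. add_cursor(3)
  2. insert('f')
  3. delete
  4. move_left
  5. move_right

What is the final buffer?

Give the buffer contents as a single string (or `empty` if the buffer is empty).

After op 1 (add_cursor(3)): buffer="nelnmqisan" (len 10), cursors c1@3 c4@3 c2@8 c3@9, authorship ..........
After op 2 (insert('f')): buffer="nelffnmqisfafn" (len 14), cursors c1@5 c4@5 c2@11 c3@13, authorship ...14.....2.3.
After op 3 (delete): buffer="nelnmqisan" (len 10), cursors c1@3 c4@3 c2@8 c3@9, authorship ..........
After op 4 (move_left): buffer="nelnmqisan" (len 10), cursors c1@2 c4@2 c2@7 c3@8, authorship ..........
After op 5 (move_right): buffer="nelnmqisan" (len 10), cursors c1@3 c4@3 c2@8 c3@9, authorship ..........

Answer: nelnmqisan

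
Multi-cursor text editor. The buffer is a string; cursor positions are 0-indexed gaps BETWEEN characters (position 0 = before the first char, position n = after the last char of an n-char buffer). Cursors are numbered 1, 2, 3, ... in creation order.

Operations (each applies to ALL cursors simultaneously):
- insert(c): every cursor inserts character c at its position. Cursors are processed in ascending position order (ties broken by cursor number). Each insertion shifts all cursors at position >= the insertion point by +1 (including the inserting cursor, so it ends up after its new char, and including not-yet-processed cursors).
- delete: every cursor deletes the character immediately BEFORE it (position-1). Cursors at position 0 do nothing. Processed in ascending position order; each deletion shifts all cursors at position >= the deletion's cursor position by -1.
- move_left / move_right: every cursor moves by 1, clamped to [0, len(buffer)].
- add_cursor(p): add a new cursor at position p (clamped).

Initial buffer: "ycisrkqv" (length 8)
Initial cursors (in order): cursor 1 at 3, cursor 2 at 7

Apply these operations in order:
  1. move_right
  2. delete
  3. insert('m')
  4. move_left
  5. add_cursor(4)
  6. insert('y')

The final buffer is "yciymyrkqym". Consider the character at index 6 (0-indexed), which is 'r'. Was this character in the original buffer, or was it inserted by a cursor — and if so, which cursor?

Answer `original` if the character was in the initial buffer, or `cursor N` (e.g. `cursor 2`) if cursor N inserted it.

After op 1 (move_right): buffer="ycisrkqv" (len 8), cursors c1@4 c2@8, authorship ........
After op 2 (delete): buffer="ycirkq" (len 6), cursors c1@3 c2@6, authorship ......
After op 3 (insert('m')): buffer="ycimrkqm" (len 8), cursors c1@4 c2@8, authorship ...1...2
After op 4 (move_left): buffer="ycimrkqm" (len 8), cursors c1@3 c2@7, authorship ...1...2
After op 5 (add_cursor(4)): buffer="ycimrkqm" (len 8), cursors c1@3 c3@4 c2@7, authorship ...1...2
After op 6 (insert('y')): buffer="yciymyrkqym" (len 11), cursors c1@4 c3@6 c2@10, authorship ...113...22
Authorship (.=original, N=cursor N): . . . 1 1 3 . . . 2 2
Index 6: author = original

Answer: original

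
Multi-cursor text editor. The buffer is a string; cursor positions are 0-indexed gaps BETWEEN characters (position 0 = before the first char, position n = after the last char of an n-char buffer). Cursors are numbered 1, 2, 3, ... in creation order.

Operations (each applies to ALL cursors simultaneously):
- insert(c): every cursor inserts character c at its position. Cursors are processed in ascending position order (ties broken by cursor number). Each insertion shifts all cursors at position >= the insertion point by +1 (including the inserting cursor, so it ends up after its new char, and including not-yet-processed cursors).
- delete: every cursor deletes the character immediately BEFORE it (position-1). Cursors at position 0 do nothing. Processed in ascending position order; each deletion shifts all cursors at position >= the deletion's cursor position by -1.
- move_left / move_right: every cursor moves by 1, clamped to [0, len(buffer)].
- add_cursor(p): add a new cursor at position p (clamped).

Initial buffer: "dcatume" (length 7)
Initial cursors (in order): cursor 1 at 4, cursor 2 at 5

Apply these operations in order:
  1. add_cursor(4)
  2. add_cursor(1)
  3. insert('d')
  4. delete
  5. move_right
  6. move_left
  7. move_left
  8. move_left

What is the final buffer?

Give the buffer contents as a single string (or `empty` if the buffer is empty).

After op 1 (add_cursor(4)): buffer="dcatume" (len 7), cursors c1@4 c3@4 c2@5, authorship .......
After op 2 (add_cursor(1)): buffer="dcatume" (len 7), cursors c4@1 c1@4 c3@4 c2@5, authorship .......
After op 3 (insert('d')): buffer="ddcatddudme" (len 11), cursors c4@2 c1@7 c3@7 c2@9, authorship .4...13.2..
After op 4 (delete): buffer="dcatume" (len 7), cursors c4@1 c1@4 c3@4 c2@5, authorship .......
After op 5 (move_right): buffer="dcatume" (len 7), cursors c4@2 c1@5 c3@5 c2@6, authorship .......
After op 6 (move_left): buffer="dcatume" (len 7), cursors c4@1 c1@4 c3@4 c2@5, authorship .......
After op 7 (move_left): buffer="dcatume" (len 7), cursors c4@0 c1@3 c3@3 c2@4, authorship .......
After op 8 (move_left): buffer="dcatume" (len 7), cursors c4@0 c1@2 c3@2 c2@3, authorship .......

Answer: dcatume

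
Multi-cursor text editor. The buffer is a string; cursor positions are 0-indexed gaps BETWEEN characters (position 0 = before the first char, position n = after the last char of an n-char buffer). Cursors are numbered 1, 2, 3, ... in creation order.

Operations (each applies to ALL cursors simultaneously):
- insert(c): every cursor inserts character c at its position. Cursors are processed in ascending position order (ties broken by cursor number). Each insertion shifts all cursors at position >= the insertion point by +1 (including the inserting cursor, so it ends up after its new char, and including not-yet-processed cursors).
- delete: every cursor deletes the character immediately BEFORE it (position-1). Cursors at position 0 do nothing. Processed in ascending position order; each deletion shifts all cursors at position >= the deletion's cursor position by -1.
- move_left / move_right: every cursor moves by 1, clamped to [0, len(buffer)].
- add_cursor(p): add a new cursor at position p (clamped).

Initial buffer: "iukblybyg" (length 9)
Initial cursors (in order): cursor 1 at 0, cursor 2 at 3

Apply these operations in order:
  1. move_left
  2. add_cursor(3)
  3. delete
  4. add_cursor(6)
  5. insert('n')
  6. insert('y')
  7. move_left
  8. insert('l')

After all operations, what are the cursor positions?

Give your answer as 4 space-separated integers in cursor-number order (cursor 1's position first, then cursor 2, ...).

Answer: 2 9 9 17

Derivation:
After op 1 (move_left): buffer="iukblybyg" (len 9), cursors c1@0 c2@2, authorship .........
After op 2 (add_cursor(3)): buffer="iukblybyg" (len 9), cursors c1@0 c2@2 c3@3, authorship .........
After op 3 (delete): buffer="iblybyg" (len 7), cursors c1@0 c2@1 c3@1, authorship .......
After op 4 (add_cursor(6)): buffer="iblybyg" (len 7), cursors c1@0 c2@1 c3@1 c4@6, authorship .......
After op 5 (insert('n')): buffer="ninnblybyng" (len 11), cursors c1@1 c2@4 c3@4 c4@10, authorship 1.23.....4.
After op 6 (insert('y')): buffer="nyinnyyblybynyg" (len 15), cursors c1@2 c2@7 c3@7 c4@14, authorship 11.2323.....44.
After op 7 (move_left): buffer="nyinnyyblybynyg" (len 15), cursors c1@1 c2@6 c3@6 c4@13, authorship 11.2323.....44.
After op 8 (insert('l')): buffer="nlyinnyllyblybynlyg" (len 19), cursors c1@2 c2@9 c3@9 c4@17, authorship 111.232233.....444.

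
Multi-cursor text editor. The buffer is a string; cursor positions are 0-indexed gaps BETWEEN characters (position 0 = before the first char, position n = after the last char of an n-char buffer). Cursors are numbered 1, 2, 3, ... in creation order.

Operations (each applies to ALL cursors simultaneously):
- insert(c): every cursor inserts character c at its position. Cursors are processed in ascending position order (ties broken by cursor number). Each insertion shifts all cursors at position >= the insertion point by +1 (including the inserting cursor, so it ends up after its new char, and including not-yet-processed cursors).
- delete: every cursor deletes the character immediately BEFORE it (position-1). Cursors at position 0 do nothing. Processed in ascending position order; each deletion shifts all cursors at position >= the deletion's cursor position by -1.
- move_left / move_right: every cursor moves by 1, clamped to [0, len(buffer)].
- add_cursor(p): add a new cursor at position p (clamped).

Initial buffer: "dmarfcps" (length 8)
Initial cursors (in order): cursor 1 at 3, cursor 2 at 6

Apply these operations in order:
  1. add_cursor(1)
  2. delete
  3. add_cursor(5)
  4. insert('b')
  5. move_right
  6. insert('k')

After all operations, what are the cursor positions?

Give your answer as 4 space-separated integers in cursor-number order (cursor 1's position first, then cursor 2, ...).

After op 1 (add_cursor(1)): buffer="dmarfcps" (len 8), cursors c3@1 c1@3 c2@6, authorship ........
After op 2 (delete): buffer="mrfps" (len 5), cursors c3@0 c1@1 c2@3, authorship .....
After op 3 (add_cursor(5)): buffer="mrfps" (len 5), cursors c3@0 c1@1 c2@3 c4@5, authorship .....
After op 4 (insert('b')): buffer="bmbrfbpsb" (len 9), cursors c3@1 c1@3 c2@6 c4@9, authorship 3.1..2..4
After op 5 (move_right): buffer="bmbrfbpsb" (len 9), cursors c3@2 c1@4 c2@7 c4@9, authorship 3.1..2..4
After op 6 (insert('k')): buffer="bmkbrkfbpksbk" (len 13), cursors c3@3 c1@6 c2@10 c4@13, authorship 3.31.1.2.2.44

Answer: 6 10 3 13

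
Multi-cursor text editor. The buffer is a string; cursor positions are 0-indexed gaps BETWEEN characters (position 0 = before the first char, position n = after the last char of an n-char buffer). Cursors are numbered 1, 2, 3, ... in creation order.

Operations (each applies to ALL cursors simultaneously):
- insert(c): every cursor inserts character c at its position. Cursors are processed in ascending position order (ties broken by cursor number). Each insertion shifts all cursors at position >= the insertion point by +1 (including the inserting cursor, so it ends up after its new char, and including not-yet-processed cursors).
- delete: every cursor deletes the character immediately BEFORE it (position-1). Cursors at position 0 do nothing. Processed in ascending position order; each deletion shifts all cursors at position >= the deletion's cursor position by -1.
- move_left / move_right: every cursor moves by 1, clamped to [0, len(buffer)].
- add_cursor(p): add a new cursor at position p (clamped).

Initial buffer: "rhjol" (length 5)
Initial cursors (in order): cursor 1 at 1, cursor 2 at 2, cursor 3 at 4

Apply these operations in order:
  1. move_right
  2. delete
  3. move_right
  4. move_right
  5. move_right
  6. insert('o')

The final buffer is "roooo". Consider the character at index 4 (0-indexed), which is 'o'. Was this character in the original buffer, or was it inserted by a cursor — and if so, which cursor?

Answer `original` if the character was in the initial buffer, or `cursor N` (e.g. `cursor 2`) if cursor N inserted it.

After op 1 (move_right): buffer="rhjol" (len 5), cursors c1@2 c2@3 c3@5, authorship .....
After op 2 (delete): buffer="ro" (len 2), cursors c1@1 c2@1 c3@2, authorship ..
After op 3 (move_right): buffer="ro" (len 2), cursors c1@2 c2@2 c3@2, authorship ..
After op 4 (move_right): buffer="ro" (len 2), cursors c1@2 c2@2 c3@2, authorship ..
After op 5 (move_right): buffer="ro" (len 2), cursors c1@2 c2@2 c3@2, authorship ..
After op 6 (insert('o')): buffer="roooo" (len 5), cursors c1@5 c2@5 c3@5, authorship ..123
Authorship (.=original, N=cursor N): . . 1 2 3
Index 4: author = 3

Answer: cursor 3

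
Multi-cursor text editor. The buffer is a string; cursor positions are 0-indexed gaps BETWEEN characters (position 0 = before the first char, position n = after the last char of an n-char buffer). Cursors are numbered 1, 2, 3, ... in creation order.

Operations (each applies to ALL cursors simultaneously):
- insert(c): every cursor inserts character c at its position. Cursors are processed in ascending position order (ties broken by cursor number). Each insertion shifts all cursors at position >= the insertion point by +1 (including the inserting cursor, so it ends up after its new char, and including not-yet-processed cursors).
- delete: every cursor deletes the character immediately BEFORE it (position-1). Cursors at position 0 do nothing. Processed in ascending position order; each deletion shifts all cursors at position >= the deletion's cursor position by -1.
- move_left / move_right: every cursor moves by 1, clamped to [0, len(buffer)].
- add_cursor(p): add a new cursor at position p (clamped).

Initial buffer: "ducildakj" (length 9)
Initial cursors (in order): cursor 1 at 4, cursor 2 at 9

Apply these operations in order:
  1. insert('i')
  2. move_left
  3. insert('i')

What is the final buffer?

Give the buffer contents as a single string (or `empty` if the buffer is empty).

After op 1 (insert('i')): buffer="duciildakji" (len 11), cursors c1@5 c2@11, authorship ....1.....2
After op 2 (move_left): buffer="duciildakji" (len 11), cursors c1@4 c2@10, authorship ....1.....2
After op 3 (insert('i')): buffer="duciiildakjii" (len 13), cursors c1@5 c2@12, authorship ....11.....22

Answer: duciiildakjii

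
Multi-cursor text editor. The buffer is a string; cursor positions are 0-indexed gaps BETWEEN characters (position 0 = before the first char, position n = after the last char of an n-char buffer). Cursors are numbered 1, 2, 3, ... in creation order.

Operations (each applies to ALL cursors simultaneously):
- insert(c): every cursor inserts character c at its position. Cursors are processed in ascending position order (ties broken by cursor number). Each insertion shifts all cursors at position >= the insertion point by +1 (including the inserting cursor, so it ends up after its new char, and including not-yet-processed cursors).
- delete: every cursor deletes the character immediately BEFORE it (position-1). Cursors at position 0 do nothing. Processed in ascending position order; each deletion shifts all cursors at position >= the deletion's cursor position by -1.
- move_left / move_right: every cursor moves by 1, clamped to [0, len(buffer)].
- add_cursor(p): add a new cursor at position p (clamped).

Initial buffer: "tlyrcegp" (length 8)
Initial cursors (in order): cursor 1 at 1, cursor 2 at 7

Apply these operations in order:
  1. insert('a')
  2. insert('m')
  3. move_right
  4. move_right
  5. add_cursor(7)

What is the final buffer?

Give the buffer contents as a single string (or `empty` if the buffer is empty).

After op 1 (insert('a')): buffer="talyrcegap" (len 10), cursors c1@2 c2@9, authorship .1......2.
After op 2 (insert('m')): buffer="tamlyrcegamp" (len 12), cursors c1@3 c2@11, authorship .11......22.
After op 3 (move_right): buffer="tamlyrcegamp" (len 12), cursors c1@4 c2@12, authorship .11......22.
After op 4 (move_right): buffer="tamlyrcegamp" (len 12), cursors c1@5 c2@12, authorship .11......22.
After op 5 (add_cursor(7)): buffer="tamlyrcegamp" (len 12), cursors c1@5 c3@7 c2@12, authorship .11......22.

Answer: tamlyrcegamp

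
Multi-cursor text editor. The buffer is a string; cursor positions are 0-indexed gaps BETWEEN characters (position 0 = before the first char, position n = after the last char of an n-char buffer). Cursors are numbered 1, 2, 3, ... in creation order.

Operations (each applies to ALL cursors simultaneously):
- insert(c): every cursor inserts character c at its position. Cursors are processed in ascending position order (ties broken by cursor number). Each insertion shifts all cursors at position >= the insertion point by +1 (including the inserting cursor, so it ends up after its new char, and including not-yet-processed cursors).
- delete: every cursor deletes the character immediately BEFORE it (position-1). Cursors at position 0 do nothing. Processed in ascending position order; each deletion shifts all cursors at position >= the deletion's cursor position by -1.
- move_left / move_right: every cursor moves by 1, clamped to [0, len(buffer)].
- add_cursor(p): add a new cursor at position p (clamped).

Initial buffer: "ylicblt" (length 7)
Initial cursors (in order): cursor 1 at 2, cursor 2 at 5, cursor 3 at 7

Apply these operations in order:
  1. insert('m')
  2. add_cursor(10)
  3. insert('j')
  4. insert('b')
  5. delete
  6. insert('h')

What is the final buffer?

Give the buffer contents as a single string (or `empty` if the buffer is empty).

After op 1 (insert('m')): buffer="ylmicbmltm" (len 10), cursors c1@3 c2@7 c3@10, authorship ..1...2..3
After op 2 (add_cursor(10)): buffer="ylmicbmltm" (len 10), cursors c1@3 c2@7 c3@10 c4@10, authorship ..1...2..3
After op 3 (insert('j')): buffer="ylmjicbmjltmjj" (len 14), cursors c1@4 c2@9 c3@14 c4@14, authorship ..11...22..334
After op 4 (insert('b')): buffer="ylmjbicbmjbltmjjbb" (len 18), cursors c1@5 c2@11 c3@18 c4@18, authorship ..111...222..33434
After op 5 (delete): buffer="ylmjicbmjltmjj" (len 14), cursors c1@4 c2@9 c3@14 c4@14, authorship ..11...22..334
After op 6 (insert('h')): buffer="ylmjhicbmjhltmjjhh" (len 18), cursors c1@5 c2@11 c3@18 c4@18, authorship ..111...222..33434

Answer: ylmjhicbmjhltmjjhh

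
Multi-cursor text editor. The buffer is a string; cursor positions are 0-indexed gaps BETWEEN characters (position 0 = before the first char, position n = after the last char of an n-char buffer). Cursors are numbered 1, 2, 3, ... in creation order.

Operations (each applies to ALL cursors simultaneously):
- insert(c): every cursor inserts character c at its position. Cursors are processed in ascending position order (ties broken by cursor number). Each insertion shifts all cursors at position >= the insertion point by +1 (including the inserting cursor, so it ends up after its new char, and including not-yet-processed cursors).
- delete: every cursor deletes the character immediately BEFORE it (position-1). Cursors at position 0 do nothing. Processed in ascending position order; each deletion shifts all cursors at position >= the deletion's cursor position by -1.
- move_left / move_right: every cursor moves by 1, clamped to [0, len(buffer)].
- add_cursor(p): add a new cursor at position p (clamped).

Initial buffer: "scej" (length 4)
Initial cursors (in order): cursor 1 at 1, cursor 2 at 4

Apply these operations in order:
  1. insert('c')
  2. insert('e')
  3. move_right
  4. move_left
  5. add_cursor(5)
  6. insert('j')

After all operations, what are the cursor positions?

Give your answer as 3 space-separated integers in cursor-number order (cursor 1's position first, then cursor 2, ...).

After op 1 (insert('c')): buffer="sccejc" (len 6), cursors c1@2 c2@6, authorship .1...2
After op 2 (insert('e')): buffer="scecejce" (len 8), cursors c1@3 c2@8, authorship .11...22
After op 3 (move_right): buffer="scecejce" (len 8), cursors c1@4 c2@8, authorship .11...22
After op 4 (move_left): buffer="scecejce" (len 8), cursors c1@3 c2@7, authorship .11...22
After op 5 (add_cursor(5)): buffer="scecejce" (len 8), cursors c1@3 c3@5 c2@7, authorship .11...22
After op 6 (insert('j')): buffer="scejcejjcje" (len 11), cursors c1@4 c3@7 c2@10, authorship .111..3.222

Answer: 4 10 7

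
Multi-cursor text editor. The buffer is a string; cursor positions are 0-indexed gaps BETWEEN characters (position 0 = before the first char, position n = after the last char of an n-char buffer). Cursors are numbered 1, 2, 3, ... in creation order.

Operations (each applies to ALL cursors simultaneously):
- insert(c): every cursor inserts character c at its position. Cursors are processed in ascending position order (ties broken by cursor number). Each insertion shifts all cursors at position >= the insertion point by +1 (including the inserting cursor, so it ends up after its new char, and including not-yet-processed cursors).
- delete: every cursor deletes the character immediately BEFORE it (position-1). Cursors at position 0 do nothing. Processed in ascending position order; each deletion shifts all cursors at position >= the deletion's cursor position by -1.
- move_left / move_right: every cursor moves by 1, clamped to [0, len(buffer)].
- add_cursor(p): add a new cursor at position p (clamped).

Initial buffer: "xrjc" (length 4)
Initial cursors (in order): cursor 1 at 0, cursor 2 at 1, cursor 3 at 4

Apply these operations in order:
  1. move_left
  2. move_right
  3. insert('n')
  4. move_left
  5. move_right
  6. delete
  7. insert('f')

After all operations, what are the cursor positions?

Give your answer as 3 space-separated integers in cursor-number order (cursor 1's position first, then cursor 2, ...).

After op 1 (move_left): buffer="xrjc" (len 4), cursors c1@0 c2@0 c3@3, authorship ....
After op 2 (move_right): buffer="xrjc" (len 4), cursors c1@1 c2@1 c3@4, authorship ....
After op 3 (insert('n')): buffer="xnnrjcn" (len 7), cursors c1@3 c2@3 c3@7, authorship .12...3
After op 4 (move_left): buffer="xnnrjcn" (len 7), cursors c1@2 c2@2 c3@6, authorship .12...3
After op 5 (move_right): buffer="xnnrjcn" (len 7), cursors c1@3 c2@3 c3@7, authorship .12...3
After op 6 (delete): buffer="xrjc" (len 4), cursors c1@1 c2@1 c3@4, authorship ....
After op 7 (insert('f')): buffer="xffrjcf" (len 7), cursors c1@3 c2@3 c3@7, authorship .12...3

Answer: 3 3 7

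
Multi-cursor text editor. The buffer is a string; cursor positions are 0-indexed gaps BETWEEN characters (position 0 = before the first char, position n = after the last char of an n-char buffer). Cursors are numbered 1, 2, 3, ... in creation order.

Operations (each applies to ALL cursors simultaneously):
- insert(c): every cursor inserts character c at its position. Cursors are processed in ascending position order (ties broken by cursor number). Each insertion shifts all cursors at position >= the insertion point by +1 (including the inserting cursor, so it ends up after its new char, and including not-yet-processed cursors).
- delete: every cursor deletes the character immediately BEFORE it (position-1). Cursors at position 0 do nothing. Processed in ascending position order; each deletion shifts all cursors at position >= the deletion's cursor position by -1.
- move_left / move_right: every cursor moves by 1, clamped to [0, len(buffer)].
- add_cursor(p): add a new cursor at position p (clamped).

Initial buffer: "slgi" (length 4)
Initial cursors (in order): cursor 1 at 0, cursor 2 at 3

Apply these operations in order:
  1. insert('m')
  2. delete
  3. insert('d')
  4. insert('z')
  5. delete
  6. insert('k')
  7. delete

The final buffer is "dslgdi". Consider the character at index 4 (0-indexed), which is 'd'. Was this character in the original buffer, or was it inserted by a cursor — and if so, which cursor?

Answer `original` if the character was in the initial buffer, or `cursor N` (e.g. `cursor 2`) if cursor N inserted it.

After op 1 (insert('m')): buffer="mslgmi" (len 6), cursors c1@1 c2@5, authorship 1...2.
After op 2 (delete): buffer="slgi" (len 4), cursors c1@0 c2@3, authorship ....
After op 3 (insert('d')): buffer="dslgdi" (len 6), cursors c1@1 c2@5, authorship 1...2.
After op 4 (insert('z')): buffer="dzslgdzi" (len 8), cursors c1@2 c2@7, authorship 11...22.
After op 5 (delete): buffer="dslgdi" (len 6), cursors c1@1 c2@5, authorship 1...2.
After op 6 (insert('k')): buffer="dkslgdki" (len 8), cursors c1@2 c2@7, authorship 11...22.
After op 7 (delete): buffer="dslgdi" (len 6), cursors c1@1 c2@5, authorship 1...2.
Authorship (.=original, N=cursor N): 1 . . . 2 .
Index 4: author = 2

Answer: cursor 2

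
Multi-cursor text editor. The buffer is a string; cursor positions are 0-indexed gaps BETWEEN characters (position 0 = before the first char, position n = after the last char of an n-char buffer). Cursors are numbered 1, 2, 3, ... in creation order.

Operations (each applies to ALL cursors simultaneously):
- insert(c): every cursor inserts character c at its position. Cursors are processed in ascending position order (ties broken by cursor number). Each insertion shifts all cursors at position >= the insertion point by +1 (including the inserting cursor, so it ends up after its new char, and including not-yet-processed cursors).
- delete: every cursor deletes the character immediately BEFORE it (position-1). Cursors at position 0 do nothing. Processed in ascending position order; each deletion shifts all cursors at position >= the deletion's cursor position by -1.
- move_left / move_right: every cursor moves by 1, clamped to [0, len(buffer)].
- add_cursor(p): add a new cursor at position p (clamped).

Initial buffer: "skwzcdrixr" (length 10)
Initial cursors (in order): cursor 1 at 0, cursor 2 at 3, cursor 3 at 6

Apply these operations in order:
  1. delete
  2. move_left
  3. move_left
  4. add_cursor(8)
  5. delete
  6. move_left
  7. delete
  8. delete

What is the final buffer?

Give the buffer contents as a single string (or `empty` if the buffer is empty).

Answer: szcx

Derivation:
After op 1 (delete): buffer="skzcrixr" (len 8), cursors c1@0 c2@2 c3@4, authorship ........
After op 2 (move_left): buffer="skzcrixr" (len 8), cursors c1@0 c2@1 c3@3, authorship ........
After op 3 (move_left): buffer="skzcrixr" (len 8), cursors c1@0 c2@0 c3@2, authorship ........
After op 4 (add_cursor(8)): buffer="skzcrixr" (len 8), cursors c1@0 c2@0 c3@2 c4@8, authorship ........
After op 5 (delete): buffer="szcrix" (len 6), cursors c1@0 c2@0 c3@1 c4@6, authorship ......
After op 6 (move_left): buffer="szcrix" (len 6), cursors c1@0 c2@0 c3@0 c4@5, authorship ......
After op 7 (delete): buffer="szcrx" (len 5), cursors c1@0 c2@0 c3@0 c4@4, authorship .....
After op 8 (delete): buffer="szcx" (len 4), cursors c1@0 c2@0 c3@0 c4@3, authorship ....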